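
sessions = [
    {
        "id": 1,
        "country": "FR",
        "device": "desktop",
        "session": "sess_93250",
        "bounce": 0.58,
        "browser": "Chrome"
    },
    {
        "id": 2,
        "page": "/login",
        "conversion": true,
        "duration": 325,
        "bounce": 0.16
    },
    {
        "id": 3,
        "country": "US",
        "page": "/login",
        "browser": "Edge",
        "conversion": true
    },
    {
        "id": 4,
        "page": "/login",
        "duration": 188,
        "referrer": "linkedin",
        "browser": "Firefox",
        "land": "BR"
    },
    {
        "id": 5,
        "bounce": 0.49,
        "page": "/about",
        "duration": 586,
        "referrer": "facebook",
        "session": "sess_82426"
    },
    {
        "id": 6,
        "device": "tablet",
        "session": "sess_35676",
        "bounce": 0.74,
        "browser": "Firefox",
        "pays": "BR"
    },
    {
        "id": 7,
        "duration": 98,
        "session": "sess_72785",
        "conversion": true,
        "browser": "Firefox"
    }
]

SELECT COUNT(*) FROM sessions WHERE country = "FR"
1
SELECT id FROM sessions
[1, 2, 3, 4, 5, 6, 7]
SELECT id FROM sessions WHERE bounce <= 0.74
[1, 2, 5, 6]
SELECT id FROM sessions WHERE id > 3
[4, 5, 6, 7]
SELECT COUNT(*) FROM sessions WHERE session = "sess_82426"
1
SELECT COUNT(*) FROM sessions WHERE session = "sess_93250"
1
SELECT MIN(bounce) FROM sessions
0.16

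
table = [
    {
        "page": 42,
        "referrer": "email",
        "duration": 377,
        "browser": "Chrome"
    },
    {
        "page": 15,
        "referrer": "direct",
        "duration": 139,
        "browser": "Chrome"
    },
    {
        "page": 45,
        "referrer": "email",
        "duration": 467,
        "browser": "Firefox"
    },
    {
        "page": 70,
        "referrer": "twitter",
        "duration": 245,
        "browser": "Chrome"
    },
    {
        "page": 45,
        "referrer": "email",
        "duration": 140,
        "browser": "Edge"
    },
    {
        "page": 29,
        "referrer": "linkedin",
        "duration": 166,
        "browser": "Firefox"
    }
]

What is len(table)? 6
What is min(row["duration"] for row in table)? 139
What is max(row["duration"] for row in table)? 467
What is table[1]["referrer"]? "direct"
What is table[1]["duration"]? 139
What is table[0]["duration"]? 377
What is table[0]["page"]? 42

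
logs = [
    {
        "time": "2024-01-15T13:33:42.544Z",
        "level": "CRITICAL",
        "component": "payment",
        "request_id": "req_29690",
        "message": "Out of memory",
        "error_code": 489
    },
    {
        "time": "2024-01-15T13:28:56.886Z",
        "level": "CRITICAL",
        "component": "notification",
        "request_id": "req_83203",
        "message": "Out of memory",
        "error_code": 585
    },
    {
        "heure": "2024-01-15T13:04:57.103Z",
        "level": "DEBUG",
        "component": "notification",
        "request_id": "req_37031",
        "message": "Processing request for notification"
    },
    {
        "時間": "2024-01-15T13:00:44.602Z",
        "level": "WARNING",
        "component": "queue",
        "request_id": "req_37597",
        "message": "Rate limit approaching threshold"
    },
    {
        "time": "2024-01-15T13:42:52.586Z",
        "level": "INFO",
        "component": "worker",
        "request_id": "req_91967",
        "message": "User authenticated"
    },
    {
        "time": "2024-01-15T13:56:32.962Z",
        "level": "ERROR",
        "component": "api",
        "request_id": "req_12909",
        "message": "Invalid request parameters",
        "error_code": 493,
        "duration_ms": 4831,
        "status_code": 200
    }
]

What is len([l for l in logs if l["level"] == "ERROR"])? 1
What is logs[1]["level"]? "CRITICAL"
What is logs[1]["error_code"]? 585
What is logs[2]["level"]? "DEBUG"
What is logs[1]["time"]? "2024-01-15T13:28:56.886Z"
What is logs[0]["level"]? "CRITICAL"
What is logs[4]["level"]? "INFO"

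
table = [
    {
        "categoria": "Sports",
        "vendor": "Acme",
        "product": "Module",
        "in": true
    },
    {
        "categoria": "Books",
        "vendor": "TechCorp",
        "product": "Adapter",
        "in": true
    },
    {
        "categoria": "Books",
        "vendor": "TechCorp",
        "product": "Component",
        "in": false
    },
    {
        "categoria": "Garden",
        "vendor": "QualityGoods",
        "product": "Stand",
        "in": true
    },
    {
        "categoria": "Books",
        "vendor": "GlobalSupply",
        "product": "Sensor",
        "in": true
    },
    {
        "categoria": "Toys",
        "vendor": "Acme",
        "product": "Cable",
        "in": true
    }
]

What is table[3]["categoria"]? "Garden"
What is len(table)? 6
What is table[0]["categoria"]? "Sports"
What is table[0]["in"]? True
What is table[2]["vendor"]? "TechCorp"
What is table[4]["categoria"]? "Books"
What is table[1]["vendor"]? "TechCorp"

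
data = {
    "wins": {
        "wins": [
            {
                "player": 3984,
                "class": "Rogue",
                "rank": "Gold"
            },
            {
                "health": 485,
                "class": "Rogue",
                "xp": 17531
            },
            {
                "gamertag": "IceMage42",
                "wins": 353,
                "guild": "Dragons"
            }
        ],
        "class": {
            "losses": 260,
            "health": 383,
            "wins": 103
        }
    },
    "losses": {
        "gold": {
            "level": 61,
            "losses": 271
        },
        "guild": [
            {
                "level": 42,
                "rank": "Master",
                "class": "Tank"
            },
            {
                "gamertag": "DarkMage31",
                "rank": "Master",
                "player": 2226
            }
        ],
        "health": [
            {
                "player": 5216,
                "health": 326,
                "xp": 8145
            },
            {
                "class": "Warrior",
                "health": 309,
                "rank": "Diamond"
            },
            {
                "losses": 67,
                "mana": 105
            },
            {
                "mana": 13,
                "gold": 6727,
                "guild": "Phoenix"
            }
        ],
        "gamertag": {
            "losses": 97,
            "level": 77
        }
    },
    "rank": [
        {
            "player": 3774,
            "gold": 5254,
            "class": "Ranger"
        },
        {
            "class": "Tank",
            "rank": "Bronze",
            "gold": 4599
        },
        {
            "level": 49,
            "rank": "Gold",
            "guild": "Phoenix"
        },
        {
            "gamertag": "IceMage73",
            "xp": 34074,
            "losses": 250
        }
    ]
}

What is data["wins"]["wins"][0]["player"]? 3984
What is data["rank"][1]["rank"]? "Bronze"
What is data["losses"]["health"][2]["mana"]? 105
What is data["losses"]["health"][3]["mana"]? 13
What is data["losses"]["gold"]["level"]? 61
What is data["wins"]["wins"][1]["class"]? "Rogue"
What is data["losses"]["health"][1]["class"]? "Warrior"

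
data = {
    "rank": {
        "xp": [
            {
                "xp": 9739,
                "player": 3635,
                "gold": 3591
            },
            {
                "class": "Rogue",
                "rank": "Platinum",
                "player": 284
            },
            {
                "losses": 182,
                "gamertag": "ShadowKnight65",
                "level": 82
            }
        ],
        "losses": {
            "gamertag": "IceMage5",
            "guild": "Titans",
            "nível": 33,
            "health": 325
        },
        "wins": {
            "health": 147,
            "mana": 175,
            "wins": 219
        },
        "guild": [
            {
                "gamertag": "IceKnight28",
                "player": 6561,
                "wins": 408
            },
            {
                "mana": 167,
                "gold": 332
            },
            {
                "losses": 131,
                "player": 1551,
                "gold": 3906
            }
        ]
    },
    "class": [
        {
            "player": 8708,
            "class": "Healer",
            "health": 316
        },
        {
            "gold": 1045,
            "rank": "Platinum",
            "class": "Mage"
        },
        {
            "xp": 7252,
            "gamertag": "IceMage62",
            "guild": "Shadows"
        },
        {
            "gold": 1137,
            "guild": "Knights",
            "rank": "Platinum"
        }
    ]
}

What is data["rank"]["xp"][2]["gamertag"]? "ShadowKnight65"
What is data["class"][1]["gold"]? 1045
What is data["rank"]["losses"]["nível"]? 33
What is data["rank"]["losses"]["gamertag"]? "IceMage5"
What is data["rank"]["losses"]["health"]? 325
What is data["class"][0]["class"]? "Healer"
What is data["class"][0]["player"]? 8708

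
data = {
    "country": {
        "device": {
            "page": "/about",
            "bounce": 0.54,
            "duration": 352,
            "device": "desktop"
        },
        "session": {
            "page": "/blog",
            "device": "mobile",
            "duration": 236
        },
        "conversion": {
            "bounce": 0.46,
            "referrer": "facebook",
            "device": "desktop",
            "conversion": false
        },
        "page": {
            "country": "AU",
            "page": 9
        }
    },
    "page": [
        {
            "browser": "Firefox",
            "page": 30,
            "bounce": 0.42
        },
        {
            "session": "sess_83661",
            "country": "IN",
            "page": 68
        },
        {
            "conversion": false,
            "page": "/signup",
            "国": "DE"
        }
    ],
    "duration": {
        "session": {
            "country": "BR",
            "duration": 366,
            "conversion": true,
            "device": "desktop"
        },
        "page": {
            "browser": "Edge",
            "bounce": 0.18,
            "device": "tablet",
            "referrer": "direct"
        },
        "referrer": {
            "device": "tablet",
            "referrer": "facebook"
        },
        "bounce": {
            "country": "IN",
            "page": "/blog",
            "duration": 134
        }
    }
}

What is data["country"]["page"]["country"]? "AU"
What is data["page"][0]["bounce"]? 0.42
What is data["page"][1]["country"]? "IN"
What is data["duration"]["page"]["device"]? "tablet"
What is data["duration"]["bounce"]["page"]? "/blog"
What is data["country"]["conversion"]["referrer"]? "facebook"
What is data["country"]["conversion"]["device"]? "desktop"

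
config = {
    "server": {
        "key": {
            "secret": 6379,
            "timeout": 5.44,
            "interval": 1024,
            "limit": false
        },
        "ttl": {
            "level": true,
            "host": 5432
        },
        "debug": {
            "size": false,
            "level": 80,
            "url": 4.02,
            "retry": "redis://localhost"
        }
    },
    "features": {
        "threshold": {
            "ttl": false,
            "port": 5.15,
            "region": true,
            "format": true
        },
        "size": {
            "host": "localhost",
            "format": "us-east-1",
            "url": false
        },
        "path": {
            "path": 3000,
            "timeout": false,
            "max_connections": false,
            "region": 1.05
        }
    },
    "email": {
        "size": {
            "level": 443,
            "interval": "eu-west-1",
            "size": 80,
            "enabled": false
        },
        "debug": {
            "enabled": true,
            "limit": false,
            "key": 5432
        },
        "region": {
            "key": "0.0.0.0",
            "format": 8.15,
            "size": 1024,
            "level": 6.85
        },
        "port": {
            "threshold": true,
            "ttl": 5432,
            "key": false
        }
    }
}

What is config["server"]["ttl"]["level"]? True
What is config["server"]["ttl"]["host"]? 5432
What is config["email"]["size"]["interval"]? "eu-west-1"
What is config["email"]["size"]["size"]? 80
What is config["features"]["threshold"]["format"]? True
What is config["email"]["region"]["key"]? "0.0.0.0"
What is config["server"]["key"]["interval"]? 1024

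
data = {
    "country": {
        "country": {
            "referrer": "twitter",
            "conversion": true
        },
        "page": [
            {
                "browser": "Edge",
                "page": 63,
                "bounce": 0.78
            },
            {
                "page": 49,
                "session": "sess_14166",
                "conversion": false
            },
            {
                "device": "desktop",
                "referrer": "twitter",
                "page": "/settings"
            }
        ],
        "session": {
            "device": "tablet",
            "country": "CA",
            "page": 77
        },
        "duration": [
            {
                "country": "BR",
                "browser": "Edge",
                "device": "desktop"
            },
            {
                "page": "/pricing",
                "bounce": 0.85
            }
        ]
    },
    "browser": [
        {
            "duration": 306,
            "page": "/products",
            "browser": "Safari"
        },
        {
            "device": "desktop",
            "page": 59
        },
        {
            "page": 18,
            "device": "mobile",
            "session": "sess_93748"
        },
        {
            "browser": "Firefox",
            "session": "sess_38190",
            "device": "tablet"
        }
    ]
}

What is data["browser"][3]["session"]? "sess_38190"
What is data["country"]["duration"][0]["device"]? "desktop"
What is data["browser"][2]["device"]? "mobile"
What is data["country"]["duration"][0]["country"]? "BR"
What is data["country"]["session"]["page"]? 77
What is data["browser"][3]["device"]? "tablet"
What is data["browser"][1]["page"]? 59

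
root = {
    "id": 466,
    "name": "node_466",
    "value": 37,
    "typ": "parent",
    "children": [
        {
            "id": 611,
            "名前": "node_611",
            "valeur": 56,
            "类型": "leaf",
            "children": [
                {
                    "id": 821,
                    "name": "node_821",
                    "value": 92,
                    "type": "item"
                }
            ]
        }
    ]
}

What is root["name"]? "node_466"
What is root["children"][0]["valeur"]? 56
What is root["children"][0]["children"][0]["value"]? 92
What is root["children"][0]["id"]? 611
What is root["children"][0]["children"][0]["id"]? 821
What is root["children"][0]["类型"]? "leaf"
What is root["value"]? 37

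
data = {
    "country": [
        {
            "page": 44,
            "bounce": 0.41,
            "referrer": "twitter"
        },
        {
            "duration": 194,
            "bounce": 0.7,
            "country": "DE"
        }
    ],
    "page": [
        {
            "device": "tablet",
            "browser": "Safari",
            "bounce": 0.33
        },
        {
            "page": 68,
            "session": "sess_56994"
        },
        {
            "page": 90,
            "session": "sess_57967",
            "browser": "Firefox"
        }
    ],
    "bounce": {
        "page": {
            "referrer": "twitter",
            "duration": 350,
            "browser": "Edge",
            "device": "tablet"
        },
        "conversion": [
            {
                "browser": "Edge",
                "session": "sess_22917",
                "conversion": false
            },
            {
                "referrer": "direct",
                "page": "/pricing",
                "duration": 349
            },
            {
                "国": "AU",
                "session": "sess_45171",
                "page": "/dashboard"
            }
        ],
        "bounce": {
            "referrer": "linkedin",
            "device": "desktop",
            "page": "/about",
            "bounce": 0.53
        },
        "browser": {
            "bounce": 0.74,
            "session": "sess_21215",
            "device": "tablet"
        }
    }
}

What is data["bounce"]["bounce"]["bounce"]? 0.53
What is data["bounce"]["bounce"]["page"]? "/about"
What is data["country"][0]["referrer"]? "twitter"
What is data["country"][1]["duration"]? 194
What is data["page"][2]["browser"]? "Firefox"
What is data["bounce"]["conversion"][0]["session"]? "sess_22917"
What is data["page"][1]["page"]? 68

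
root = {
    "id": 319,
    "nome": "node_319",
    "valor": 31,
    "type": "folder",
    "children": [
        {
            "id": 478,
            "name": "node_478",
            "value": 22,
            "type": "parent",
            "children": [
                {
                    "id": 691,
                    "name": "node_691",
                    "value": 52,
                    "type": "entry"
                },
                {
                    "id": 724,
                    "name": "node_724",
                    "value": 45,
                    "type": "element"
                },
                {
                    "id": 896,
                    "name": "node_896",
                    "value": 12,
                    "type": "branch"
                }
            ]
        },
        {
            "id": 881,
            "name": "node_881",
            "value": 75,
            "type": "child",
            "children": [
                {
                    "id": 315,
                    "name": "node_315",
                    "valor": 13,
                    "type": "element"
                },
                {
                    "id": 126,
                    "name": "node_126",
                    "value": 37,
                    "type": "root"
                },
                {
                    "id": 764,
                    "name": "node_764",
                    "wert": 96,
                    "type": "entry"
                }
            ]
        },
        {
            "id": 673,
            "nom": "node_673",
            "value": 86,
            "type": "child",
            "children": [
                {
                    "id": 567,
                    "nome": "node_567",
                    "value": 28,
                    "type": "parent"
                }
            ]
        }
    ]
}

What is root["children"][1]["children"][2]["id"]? 764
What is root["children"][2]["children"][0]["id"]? 567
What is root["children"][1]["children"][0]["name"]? "node_315"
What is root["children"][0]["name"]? "node_478"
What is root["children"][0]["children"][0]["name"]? "node_691"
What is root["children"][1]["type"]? "child"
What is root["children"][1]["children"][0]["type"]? "element"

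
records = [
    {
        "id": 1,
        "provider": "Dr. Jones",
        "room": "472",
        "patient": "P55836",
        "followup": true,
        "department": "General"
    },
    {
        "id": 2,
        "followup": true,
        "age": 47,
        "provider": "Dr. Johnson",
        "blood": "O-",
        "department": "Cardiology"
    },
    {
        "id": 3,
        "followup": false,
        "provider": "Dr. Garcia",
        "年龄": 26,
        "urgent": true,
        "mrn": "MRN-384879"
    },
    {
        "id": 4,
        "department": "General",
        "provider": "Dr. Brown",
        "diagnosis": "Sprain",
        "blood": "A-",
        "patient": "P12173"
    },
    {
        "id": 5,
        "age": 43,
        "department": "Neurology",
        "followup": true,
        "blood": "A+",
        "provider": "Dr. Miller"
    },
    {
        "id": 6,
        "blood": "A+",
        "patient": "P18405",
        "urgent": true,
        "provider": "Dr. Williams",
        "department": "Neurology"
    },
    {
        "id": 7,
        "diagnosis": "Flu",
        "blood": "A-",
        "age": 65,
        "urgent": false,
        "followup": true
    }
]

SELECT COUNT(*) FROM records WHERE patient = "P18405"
1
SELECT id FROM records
[1, 2, 3, 4, 5, 6, 7]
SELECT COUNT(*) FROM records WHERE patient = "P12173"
1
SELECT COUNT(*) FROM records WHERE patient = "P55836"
1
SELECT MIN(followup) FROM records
False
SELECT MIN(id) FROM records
1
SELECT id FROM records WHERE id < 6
[1, 2, 3, 4, 5]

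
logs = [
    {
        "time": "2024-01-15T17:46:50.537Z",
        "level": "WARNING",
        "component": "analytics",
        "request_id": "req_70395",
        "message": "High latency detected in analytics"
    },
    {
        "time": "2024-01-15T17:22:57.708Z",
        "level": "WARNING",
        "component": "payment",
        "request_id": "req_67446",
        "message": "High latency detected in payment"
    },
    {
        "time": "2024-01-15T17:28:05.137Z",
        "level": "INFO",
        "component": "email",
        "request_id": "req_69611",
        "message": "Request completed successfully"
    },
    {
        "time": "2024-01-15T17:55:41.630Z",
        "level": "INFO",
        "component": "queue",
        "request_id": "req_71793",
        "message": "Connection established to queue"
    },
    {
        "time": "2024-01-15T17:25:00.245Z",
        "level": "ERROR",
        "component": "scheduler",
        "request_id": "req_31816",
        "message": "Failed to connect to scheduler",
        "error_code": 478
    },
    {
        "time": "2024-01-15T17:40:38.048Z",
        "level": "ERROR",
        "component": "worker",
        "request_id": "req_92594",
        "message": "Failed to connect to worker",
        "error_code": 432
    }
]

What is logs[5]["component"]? "worker"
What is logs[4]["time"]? "2024-01-15T17:25:00.245Z"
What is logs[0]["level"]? "WARNING"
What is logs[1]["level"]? "WARNING"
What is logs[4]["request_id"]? "req_31816"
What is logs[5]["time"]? "2024-01-15T17:40:38.048Z"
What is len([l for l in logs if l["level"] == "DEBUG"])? 0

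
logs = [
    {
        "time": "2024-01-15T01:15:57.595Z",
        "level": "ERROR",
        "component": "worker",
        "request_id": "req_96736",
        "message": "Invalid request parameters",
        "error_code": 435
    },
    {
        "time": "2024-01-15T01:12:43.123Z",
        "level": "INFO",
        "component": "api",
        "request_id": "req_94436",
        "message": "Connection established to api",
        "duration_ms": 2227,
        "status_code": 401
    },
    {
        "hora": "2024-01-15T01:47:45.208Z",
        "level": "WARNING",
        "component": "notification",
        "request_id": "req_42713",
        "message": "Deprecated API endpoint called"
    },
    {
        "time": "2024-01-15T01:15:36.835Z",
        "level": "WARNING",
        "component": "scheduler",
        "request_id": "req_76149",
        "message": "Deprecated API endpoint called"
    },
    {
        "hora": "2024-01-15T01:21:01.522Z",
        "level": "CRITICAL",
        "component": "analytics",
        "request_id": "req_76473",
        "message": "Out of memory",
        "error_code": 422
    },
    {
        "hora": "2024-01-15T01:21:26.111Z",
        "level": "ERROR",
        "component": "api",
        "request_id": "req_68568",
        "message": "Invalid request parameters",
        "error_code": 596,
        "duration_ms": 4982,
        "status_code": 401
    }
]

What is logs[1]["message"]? "Connection established to api"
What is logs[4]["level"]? "CRITICAL"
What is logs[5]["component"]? "api"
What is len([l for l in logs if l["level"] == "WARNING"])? 2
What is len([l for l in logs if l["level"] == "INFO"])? 1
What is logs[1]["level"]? "INFO"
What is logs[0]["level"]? "ERROR"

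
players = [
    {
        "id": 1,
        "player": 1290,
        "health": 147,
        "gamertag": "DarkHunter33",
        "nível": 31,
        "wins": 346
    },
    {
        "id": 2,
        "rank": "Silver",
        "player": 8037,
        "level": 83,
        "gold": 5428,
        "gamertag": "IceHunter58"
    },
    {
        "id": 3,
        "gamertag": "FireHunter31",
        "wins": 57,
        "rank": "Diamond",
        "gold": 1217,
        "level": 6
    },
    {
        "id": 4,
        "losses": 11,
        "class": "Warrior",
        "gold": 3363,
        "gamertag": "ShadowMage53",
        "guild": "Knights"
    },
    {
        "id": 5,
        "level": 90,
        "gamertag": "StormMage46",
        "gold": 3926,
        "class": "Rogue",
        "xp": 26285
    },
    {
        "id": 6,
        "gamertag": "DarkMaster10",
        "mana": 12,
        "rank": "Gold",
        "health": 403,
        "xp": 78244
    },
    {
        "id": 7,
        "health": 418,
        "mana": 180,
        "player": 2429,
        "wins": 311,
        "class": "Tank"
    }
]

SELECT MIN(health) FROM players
147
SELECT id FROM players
[1, 2, 3, 4, 5, 6, 7]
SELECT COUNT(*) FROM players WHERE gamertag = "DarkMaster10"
1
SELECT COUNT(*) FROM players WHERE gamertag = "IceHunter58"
1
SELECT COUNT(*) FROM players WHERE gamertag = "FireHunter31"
1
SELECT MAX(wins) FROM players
346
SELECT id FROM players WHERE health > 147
[6, 7]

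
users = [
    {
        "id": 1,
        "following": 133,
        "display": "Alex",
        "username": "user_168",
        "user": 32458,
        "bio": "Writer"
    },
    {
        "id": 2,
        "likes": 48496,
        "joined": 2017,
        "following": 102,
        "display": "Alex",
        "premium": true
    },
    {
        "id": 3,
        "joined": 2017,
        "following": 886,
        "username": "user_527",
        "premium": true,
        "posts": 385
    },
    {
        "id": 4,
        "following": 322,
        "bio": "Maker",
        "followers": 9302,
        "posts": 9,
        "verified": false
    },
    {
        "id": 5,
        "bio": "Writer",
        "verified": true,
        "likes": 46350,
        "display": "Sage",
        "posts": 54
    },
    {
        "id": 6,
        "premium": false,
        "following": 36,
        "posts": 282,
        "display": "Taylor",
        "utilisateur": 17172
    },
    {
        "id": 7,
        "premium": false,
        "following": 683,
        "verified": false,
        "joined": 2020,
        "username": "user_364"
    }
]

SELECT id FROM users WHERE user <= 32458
[1]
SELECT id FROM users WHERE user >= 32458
[1]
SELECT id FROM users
[1, 2, 3, 4, 5, 6, 7]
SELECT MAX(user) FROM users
32458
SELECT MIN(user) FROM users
32458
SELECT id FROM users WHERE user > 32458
[]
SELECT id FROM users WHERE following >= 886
[3]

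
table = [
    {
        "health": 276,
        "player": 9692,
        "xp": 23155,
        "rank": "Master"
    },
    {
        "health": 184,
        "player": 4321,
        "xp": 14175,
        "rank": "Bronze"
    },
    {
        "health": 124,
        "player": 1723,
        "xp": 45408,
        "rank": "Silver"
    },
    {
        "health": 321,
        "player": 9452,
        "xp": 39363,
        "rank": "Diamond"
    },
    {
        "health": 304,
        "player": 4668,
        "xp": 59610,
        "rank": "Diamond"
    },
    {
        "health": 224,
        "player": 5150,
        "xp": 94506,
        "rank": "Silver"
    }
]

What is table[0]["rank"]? "Master"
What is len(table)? 6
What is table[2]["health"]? 124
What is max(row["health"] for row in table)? 321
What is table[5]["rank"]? "Silver"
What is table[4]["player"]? 4668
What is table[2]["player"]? 1723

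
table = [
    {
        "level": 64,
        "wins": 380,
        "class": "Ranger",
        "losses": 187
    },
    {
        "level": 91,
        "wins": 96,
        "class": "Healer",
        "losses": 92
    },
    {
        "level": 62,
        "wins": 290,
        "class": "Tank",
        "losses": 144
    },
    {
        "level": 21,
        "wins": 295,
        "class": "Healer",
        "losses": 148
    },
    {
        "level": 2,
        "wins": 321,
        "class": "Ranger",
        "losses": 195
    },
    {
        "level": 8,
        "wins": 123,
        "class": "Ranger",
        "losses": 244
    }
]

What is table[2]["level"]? 62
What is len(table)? 6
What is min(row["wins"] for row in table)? 96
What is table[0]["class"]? "Ranger"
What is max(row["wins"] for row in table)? 380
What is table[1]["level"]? 91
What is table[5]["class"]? "Ranger"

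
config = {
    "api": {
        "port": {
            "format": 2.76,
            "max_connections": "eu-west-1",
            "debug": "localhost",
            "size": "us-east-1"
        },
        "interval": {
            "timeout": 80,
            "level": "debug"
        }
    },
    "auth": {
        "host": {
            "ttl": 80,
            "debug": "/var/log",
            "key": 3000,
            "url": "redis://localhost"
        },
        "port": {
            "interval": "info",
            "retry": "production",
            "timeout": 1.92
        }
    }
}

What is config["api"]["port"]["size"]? "us-east-1"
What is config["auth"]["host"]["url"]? "redis://localhost"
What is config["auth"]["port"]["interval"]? "info"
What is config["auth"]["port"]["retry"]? "production"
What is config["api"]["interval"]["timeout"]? 80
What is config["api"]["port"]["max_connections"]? "eu-west-1"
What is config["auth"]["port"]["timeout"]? 1.92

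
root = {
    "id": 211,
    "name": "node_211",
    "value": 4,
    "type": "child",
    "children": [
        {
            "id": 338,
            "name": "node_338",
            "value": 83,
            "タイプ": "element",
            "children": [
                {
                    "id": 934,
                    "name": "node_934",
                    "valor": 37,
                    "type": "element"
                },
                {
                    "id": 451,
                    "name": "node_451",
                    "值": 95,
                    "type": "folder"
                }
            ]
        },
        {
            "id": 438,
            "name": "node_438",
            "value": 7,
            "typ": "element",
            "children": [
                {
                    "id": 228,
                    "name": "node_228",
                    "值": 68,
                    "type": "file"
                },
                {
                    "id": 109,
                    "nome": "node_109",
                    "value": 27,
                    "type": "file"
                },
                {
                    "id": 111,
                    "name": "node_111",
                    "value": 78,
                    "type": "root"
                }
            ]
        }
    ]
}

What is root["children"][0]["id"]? 338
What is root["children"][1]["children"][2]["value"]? 78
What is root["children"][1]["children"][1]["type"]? "file"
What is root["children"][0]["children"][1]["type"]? "folder"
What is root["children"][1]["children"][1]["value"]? 27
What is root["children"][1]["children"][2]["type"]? "root"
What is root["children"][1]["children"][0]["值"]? 68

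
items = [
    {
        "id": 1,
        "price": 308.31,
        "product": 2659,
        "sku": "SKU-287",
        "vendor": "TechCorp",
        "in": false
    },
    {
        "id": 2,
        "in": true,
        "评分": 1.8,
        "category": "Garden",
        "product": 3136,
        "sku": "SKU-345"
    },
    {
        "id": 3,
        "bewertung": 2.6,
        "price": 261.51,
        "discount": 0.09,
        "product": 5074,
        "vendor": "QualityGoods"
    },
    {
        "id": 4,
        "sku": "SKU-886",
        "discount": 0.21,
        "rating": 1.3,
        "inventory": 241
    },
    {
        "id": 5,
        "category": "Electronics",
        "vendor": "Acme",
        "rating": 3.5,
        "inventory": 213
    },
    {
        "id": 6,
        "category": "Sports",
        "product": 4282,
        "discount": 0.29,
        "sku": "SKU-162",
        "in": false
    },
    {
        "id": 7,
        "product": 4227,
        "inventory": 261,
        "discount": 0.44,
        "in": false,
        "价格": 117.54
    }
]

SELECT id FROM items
[1, 2, 3, 4, 5, 6, 7]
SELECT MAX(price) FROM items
308.31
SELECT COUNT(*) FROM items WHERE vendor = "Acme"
1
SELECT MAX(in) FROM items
True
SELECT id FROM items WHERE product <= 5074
[1, 2, 3, 6, 7]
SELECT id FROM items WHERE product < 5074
[1, 2, 6, 7]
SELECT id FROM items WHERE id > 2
[3, 4, 5, 6, 7]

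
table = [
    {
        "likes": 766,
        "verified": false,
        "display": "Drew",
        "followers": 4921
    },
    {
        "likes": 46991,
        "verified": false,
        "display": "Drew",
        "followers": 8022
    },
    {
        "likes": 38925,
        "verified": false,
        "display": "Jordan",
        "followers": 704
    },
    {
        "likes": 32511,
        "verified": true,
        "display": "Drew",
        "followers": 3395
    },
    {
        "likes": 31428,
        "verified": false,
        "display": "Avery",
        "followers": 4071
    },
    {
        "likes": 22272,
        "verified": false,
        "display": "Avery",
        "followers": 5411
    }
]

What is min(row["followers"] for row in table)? 704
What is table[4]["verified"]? False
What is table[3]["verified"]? True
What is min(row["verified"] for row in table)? False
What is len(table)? 6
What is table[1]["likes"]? 46991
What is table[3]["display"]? "Drew"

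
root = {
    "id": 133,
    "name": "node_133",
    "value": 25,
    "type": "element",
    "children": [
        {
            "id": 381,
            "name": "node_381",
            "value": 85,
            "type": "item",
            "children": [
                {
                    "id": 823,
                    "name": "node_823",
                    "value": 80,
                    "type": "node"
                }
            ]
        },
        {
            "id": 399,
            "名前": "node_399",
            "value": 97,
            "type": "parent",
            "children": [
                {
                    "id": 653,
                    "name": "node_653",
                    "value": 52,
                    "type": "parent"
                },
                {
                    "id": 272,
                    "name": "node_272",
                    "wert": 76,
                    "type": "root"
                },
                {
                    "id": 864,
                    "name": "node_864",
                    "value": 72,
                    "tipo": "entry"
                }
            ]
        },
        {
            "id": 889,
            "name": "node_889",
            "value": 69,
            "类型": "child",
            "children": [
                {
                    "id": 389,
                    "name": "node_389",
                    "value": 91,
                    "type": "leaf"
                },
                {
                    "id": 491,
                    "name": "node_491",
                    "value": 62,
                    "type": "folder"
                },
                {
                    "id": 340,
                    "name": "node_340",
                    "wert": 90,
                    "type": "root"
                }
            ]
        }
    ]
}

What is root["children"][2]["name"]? "node_889"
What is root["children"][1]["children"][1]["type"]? "root"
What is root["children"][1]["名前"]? "node_399"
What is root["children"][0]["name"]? "node_381"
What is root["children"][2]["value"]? 69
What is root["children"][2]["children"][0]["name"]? "node_389"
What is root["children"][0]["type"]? "item"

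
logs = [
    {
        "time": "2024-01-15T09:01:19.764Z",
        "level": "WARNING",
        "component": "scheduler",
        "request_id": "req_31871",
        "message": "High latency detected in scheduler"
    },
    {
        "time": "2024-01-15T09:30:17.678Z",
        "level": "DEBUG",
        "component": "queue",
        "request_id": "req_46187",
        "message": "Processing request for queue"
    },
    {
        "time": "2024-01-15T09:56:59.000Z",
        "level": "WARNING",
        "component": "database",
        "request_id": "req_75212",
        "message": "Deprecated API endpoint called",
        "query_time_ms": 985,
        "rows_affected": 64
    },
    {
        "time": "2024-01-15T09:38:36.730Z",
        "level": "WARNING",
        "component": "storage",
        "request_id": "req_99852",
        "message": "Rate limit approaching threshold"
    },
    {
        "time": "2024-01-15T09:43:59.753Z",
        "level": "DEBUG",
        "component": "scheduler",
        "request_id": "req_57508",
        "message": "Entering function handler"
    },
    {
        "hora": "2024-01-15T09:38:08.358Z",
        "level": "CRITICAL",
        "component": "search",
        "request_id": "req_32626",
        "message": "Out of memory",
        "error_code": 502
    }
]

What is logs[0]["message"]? "High latency detected in scheduler"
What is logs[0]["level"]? "WARNING"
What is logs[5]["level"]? "CRITICAL"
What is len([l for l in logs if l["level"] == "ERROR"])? 0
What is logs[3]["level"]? "WARNING"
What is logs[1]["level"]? "DEBUG"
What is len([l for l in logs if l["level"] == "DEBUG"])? 2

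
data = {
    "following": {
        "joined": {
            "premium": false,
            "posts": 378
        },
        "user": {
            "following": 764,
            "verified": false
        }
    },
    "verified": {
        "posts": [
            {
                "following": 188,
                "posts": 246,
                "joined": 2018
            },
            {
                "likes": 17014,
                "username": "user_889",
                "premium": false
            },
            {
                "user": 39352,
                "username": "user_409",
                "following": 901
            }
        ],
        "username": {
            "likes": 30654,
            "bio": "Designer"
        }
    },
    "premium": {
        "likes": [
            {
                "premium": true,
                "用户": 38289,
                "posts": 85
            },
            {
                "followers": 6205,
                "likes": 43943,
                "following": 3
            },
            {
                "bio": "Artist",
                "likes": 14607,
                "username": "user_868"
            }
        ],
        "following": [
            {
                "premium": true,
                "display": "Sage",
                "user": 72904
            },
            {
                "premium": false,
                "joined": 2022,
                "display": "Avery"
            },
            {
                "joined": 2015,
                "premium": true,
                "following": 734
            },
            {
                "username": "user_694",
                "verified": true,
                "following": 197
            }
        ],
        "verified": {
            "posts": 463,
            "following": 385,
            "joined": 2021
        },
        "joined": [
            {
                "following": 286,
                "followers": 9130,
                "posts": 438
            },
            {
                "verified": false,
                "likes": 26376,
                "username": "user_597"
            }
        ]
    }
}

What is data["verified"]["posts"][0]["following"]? 188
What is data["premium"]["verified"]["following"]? 385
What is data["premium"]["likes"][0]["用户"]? 38289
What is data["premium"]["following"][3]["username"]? "user_694"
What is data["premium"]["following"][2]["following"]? 734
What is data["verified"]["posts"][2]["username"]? "user_409"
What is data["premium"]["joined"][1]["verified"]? False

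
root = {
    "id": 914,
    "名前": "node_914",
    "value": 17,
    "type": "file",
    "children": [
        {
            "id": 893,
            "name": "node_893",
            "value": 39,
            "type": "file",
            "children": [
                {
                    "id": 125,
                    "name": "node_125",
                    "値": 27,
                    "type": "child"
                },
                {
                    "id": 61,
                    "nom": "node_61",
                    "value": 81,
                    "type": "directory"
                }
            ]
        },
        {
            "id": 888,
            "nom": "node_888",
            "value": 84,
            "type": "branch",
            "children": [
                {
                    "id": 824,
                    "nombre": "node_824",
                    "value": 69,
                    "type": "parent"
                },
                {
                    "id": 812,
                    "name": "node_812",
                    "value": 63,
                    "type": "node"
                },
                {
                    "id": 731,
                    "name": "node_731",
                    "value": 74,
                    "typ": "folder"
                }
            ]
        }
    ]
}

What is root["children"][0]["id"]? 893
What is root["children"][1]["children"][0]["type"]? "parent"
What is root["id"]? 914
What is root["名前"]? "node_914"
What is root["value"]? 17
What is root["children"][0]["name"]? "node_893"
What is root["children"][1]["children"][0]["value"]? 69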